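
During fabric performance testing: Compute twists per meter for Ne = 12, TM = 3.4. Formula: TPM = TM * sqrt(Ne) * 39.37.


Formula: TPM = TM * sqrt(Ne) * 39.37
Step 1: sqrt(Ne) = sqrt(12) = 3.4641
Step 2: TM * sqrt(Ne) = 3.4 * 3.4641 = 11.7779
Step 3: TPM = 11.7779 * 39.37 = 464 twists/m

464 twists/m


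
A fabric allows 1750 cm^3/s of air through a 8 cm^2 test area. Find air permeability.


Formula: Air Permeability = Airflow / Test Area
AP = 1750 cm^3/s / 8 cm^2
AP = 218.8 cm^3/s/cm^2

218.8 cm^3/s/cm^2


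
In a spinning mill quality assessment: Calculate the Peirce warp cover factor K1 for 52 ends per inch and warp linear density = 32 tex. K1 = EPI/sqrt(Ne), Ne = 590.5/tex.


Formula: K1 = EPI / sqrt(Ne), with Ne = 590.5 / tex_warp
Step 1: Ne = 590.5 / 32 = 18.453
Step 2: sqrt(Ne) = sqrt(18.453) = 4.2957
Step 3: K1 = 52 / 4.2957 = 12.1

12.1


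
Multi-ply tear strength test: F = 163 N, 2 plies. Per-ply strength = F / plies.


Formula: Per-ply strength = Total force / Number of plies
Per-ply = 163 N / 2
Per-ply = 81.5 N

81.5 N


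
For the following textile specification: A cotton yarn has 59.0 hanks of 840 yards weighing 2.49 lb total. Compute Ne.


Formula: Ne = hanks / mass_lb
Substituting: Ne = 59.0 / 2.49
Ne = 23.7

23.7 Ne


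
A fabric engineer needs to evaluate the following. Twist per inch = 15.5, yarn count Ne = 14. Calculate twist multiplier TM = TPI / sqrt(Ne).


Formula: TM = TPI / sqrt(Ne)
Step 1: sqrt(Ne) = sqrt(14) = 3.7417
Step 2: TM = 15.5 / 3.7417 = 4.14

4.14 TM


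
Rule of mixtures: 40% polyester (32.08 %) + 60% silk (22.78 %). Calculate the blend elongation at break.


Formula: Blend property = (fraction_A * property_A) + (fraction_B * property_B)
Step 1: Contribution A = 40/100 * 32.08 % = 12.832 %
Step 2: Contribution B = 60/100 * 22.78 % = 13.668 %
Step 3: Blend elongation at break = 12.832 + 13.668 = 26.5 %

26.5 %


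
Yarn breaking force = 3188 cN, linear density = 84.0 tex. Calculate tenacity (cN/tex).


Formula: Tenacity = Breaking force / Linear density
Tenacity = 3188 cN / 84.0 tex
Tenacity = 37.95 cN/tex

37.95 cN/tex


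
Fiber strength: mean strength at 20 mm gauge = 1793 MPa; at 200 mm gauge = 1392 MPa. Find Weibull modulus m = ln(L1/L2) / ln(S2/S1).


Formula: m = ln(L1/L2) / ln(S2/S1)
Step 1: ln(L1/L2) = ln(20/200) = -2.30259
Step 2: S2/S1 = 1392/1793 = 0.77635
Step 3: ln(S2/S1) = ln(0.77635) = -0.25315
Step 4: m = -2.30259 / -0.25315 = 9.10

9.10 (Weibull m)


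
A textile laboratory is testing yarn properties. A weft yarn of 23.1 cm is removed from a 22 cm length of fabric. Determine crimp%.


Formula: Crimp% = ((L_yarn - L_fabric) / L_fabric) * 100
Step 1: Extension = 23.1 - 22 = 1.1 cm
Step 2: Crimp% = (1.1 / 22) * 100
Step 3: Crimp% = 0.05 * 100 = 5.0%

5.0%


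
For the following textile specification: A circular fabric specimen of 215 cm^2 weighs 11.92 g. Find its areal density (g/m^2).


Formula: GSM = mass_g / area_m2
Step 1: Convert area: 215 cm^2 = 215 / 10000 = 0.0215 m^2
Step 2: GSM = 11.92 g / 0.0215 m^2 = 554.4 g/m^2

554.4 g/m^2


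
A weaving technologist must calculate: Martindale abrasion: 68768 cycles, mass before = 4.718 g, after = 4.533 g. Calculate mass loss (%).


Formula: Mass loss% = ((m_before - m_after) / m_before) * 100
Step 1: Mass loss = 4.718 - 4.533 = 0.185 g
Step 2: Ratio = 0.185 / 4.718 = 0.0392115
Step 3: Mass loss% = 0.0392115 * 100 = 3.92115% ≈ 3.92%

3.92%


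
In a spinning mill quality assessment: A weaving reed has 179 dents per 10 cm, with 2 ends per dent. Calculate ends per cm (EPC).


Formula: EPC = (dents per 10 cm * ends per dent) / 10
Step 1: Total ends per 10 cm = 179 * 2 = 358
Step 2: EPC = 358 / 10 = 35.8 ends/cm

35.8 ends/cm


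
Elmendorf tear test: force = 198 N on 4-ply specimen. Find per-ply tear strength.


Formula: Per-ply strength = Total force / Number of plies
Per-ply = 198 N / 4
Per-ply = 49.5 N

49.5 N


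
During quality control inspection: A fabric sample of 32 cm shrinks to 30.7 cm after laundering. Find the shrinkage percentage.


Formula: Shrinkage% = ((L_before - L_after) / L_before) * 100
Step 1: Shrinkage = 32 - 30.7 = 1.3 cm
Step 2: Shrinkage% = (1.3 / 32) * 100
Step 3: Shrinkage% = 0.040625 * 100 = 4.0625% ≈ 4.1%

4.1%


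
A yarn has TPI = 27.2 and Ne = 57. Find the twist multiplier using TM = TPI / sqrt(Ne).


Formula: TM = TPI / sqrt(Ne)
Step 1: sqrt(Ne) = sqrt(57) = 7.5498
Step 2: TM = 27.2 / 7.5498 = 3.60

3.60 TM


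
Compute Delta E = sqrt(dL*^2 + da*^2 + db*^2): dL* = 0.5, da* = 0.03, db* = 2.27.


Formula: Delta E = sqrt(dL*^2 + da*^2 + db*^2)
Step 1: dL*^2 = 0.5^2 = 0.25
Step 2: da*^2 = 0.03^2 = 0.0009
Step 3: db*^2 = 2.27^2 = 5.1529
Step 4: Sum = 0.25 + 0.0009 + 5.1529 = 5.4038
Step 5: Delta E = sqrt(5.4038) = 2.32

2.32 Delta E


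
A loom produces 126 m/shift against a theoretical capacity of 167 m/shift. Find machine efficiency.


Formula: Efficiency% = (Actual output / Theoretical output) * 100
Efficiency% = (126 / 167) * 100
Efficiency% = 0.754491 * 100 = 75.4491% ≈ 75.4%

75.4%


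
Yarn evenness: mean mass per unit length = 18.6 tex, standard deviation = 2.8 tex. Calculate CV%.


Formula: CV% = (standard deviation / mean) * 100
Step 1: Ratio = 2.8 / 18.6 = 0.150538
Step 2: CV% = 0.150538 * 100 = 15.0538% ≈ 15.1%

15.1%


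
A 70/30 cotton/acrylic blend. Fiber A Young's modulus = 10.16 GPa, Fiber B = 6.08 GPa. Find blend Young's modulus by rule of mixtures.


Formula: Blend property = (fraction_A * property_A) + (fraction_B * property_B)
Step 1: Contribution A = 70/100 * 10.16 GPa = 7.112 GPa
Step 2: Contribution B = 30/100 * 6.08 GPa = 1.824 GPa
Step 3: Blend Young's modulus = 7.112 + 1.824 = 8.936 GPa

8.936 GPa


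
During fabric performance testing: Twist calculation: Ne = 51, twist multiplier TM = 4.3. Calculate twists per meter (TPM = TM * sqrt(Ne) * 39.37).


Formula: TPM = TM * sqrt(Ne) * 39.37
Step 1: sqrt(Ne) = sqrt(51) = 7.1414
Step 2: TM * sqrt(Ne) = 4.3 * 7.1414 = 30.708
Step 3: TPM = 30.708 * 39.37 = 1209 twists/m

1209 twists/m


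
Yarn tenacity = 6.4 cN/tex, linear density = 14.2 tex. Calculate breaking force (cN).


Formula: Breaking force = Tenacity * Linear density
F = 6.4 cN/tex * 14.2 tex
F = 90.88 cN

90.88 cN


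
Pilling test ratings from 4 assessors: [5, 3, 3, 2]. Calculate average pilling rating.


Formula: Mean = sum / count
Sum = 5 + 3 + 3 + 2 = 13
Mean = 13 / 4 = 3.3

3.3


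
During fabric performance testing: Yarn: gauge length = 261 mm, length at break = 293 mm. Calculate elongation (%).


Formula: Elongation (%) = ((L_break - L0) / L0) * 100
Step 1: Extension = 293 - 261 = 32 mm
Step 2: Elongation = (32 / 261) * 100
Step 3: Elongation = 0.122605 * 100 = 12.2605% ≈ 12.3%

12.3%


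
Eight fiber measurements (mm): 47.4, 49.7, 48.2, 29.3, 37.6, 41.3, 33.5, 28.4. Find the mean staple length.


Formula: Mean = sum of lengths / count
Sum = 47.4 + 49.7 + 48.2 + 29.3 + 37.6 + 41.3 + 33.5 + 28.4
Sum = 315.4 mm
Mean = 315.4 / 8 = 39.43 mm

39.43 mm


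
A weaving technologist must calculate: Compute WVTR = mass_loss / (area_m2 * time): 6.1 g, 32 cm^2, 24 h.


Formula: WVTR = mass_loss / (area * time)
Step 1: Convert area: 32 cm^2 = 0.0032 m^2
Step 2: WVTR = 6.1 g / (0.0032 m^2 * 24 h)
Step 3: WVTR = 6.1 / 0.0768 = 79.4 g/m^2/h

79.4 g/m^2/h


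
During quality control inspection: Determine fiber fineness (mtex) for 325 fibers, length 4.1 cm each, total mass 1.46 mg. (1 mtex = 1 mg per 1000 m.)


Formula: fineness (mtex) = mass (mg) / total length (km) = (mass_mg / total_length_m) * 1000
Step 1: Convert fiber length: 4.1 cm = 0.041 m
Step 2: Total fiber length = 325 * 0.041 = 13.325 m
Step 3: Linear density = 1.46 mg / 13.325 m = 0.1096 mg/m
Step 4: fineness = 0.1096 * 1000 = 109.6 mtex

109.6 mtex


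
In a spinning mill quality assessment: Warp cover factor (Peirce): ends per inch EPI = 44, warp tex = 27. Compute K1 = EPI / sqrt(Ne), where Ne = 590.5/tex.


Formula: K1 = EPI / sqrt(Ne), with Ne = 590.5 / tex_warp
Step 1: Ne = 590.5 / 27 = 21.87
Step 2: sqrt(Ne) = sqrt(21.87) = 4.6765
Step 3: K1 = 44 / 4.6765 = 9.4

9.4


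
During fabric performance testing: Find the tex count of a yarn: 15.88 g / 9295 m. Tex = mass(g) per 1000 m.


Formula: Tex = (mass_g / length_m) * 1000
Substituting: Tex = (15.88 / 9295) * 1000
Intermediate: 15.88 / 9295 = 0.00170845 g/m
Tex = 0.00170845 * 1000 = 1.71 tex

1.71 tex


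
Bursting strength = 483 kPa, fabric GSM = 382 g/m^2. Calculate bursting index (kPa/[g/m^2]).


Formula: Bursting Index = Bursting Strength / Fabric GSM
BI = 483 kPa / 382 g/m^2
BI = 1.264 kPa/(g/m^2)

1.264 kPa/(g/m^2)


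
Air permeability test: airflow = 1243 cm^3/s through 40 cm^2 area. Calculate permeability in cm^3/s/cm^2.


Formula: Air Permeability = Airflow / Test Area
AP = 1243 cm^3/s / 40 cm^2
AP = 31.1 cm^3/s/cm^2

31.1 cm^3/s/cm^2


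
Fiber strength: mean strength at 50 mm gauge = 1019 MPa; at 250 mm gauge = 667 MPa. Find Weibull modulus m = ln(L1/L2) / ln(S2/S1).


Formula: m = ln(L1/L2) / ln(S2/S1)
Step 1: ln(L1/L2) = ln(50/250) = -1.60944
Step 2: S2/S1 = 667/1019 = 0.65456
Step 3: ln(S2/S1) = ln(0.65456) = -0.42379
Step 4: m = -1.60944 / -0.42379 = 3.80

3.80 (Weibull m)


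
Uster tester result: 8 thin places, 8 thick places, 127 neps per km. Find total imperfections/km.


Formula: Total = thin places + thick places + neps
Total = 8 + 8 + 127
Total = 143 imperfections/km

143 imperfections/km


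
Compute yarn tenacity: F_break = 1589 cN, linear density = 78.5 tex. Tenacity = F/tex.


Formula: Tenacity = Breaking force / Linear density
Tenacity = 1589 cN / 78.5 tex
Tenacity = 20.24 cN/tex

20.24 cN/tex


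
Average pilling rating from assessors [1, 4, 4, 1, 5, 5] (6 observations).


Formula: Mean = sum / count
Sum = 1 + 4 + 4 + 1 + 5 + 5 = 20
Mean = 20 / 6 = 3.3

3.3


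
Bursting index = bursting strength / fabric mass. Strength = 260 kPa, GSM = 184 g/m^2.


Formula: Bursting Index = Bursting Strength / Fabric GSM
BI = 260 kPa / 184 g/m^2
BI = 1.413 kPa/(g/m^2)

1.413 kPa/(g/m^2)


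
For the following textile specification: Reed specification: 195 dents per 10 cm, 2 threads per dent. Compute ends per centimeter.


Formula: EPC = (dents per 10 cm * ends per dent) / 10
Step 1: Total ends per 10 cm = 195 * 2 = 390
Step 2: EPC = 390 / 10 = 39.0 ends/cm

39.0 ends/cm


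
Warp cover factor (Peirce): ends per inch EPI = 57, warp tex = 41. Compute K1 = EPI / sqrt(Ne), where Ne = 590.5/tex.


Formula: K1 = EPI / sqrt(Ne), with Ne = 590.5 / tex_warp
Step 1: Ne = 590.5 / 41 = 14.402
Step 2: sqrt(Ne) = sqrt(14.402) = 3.795
Step 3: K1 = 57 / 3.795 = 15.0

15.0


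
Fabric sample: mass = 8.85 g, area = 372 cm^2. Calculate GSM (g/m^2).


Formula: GSM = mass_g / area_m2
Step 1: Convert area: 372 cm^2 = 372 / 10000 = 0.0372 m^2
Step 2: GSM = 8.85 g / 0.0372 m^2 = 237.9 g/m^2

237.9 g/m^2


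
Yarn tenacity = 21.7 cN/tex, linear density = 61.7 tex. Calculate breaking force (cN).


Formula: Breaking force = Tenacity * Linear density
F = 21.7 cN/tex * 61.7 tex
F = 1338.89 cN

1338.89 cN


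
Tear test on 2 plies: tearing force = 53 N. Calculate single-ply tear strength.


Formula: Per-ply strength = Total force / Number of plies
Per-ply = 53 N / 2
Per-ply = 26.5 N

26.5 N


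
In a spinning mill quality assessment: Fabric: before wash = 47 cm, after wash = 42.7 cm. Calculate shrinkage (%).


Formula: Shrinkage% = ((L_before - L_after) / L_before) * 100
Step 1: Shrinkage = 47 - 42.7 = 4.3 cm
Step 2: Shrinkage% = (4.3 / 47) * 100
Step 3: Shrinkage% = 0.091489 * 100 = 9.1489% ≈ 9.1%

9.1%


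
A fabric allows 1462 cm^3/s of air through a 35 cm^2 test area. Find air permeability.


Formula: Air Permeability = Airflow / Test Area
AP = 1462 cm^3/s / 35 cm^2
AP = 41.8 cm^3/s/cm^2

41.8 cm^3/s/cm^2


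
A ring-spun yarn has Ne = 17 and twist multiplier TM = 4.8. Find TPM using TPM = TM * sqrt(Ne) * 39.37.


Formula: TPM = TM * sqrt(Ne) * 39.37
Step 1: sqrt(Ne) = sqrt(17) = 4.1231
Step 2: TM * sqrt(Ne) = 4.8 * 4.1231 = 19.7909
Step 3: TPM = 19.7909 * 39.37 = 779 twists/m

779 twists/m


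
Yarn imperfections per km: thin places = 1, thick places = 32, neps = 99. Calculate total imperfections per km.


Formula: Total = thin places + thick places + neps
Total = 1 + 32 + 99
Total = 132 imperfections/km

132 imperfections/km


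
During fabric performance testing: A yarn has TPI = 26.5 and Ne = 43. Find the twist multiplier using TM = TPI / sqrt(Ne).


Formula: TM = TPI / sqrt(Ne)
Step 1: sqrt(Ne) = sqrt(43) = 6.5574
Step 2: TM = 26.5 / 6.5574 = 4.04

4.04 TM


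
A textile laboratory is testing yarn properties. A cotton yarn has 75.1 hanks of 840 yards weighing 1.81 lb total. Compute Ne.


Formula: Ne = hanks / mass_lb
Substituting: Ne = 75.1 / 1.81
Ne = 41.5

41.5 Ne


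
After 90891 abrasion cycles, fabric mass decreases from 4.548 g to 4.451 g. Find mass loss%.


Formula: Mass loss% = ((m_before - m_after) / m_before) * 100
Step 1: Mass loss = 4.548 - 4.451 = 0.097 g
Step 2: Ratio = 0.097 / 4.548 = 0.0213281
Step 3: Mass loss% = 0.0213281 * 100 = 2.13281% ≈ 2.13%

2.13%


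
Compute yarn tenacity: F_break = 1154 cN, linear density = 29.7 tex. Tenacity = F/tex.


Formula: Tenacity = Breaking force / Linear density
Tenacity = 1154 cN / 29.7 tex
Tenacity = 38.86 cN/tex

38.86 cN/tex


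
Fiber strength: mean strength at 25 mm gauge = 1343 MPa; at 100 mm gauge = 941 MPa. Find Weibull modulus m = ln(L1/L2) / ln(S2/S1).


Formula: m = ln(L1/L2) / ln(S2/S1)
Step 1: ln(L1/L2) = ln(25/100) = -1.38629
Step 2: S2/S1 = 941/1343 = 0.70067
Step 3: ln(S2/S1) = ln(0.70067) = -0.35572
Step 4: m = -1.38629 / -0.35572 = 3.90

3.90 (Weibull m)


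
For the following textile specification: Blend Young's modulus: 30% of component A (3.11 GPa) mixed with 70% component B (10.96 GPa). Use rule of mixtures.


Formula: Blend property = (fraction_A * property_A) + (fraction_B * property_B)
Step 1: Contribution A = 30/100 * 3.11 GPa = 0.933 GPa
Step 2: Contribution B = 70/100 * 10.96 GPa = 7.672 GPa
Step 3: Blend Young's modulus = 0.933 + 7.672 = 8.605 GPa

8.605 GPa


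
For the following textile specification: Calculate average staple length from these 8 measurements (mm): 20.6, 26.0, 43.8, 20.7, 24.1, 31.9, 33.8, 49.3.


Formula: Mean = sum of lengths / count
Sum = 20.6 + 26.0 + 43.8 + 20.7 + 24.1 + 31.9 + 33.8 + 49.3
Sum = 250.2 mm
Mean = 250.2 / 8 = 31.28 mm

31.28 mm


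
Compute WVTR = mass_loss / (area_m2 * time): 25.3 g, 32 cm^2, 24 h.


Formula: WVTR = mass_loss / (area * time)
Step 1: Convert area: 32 cm^2 = 0.0032 m^2
Step 2: WVTR = 25.3 g / (0.0032 m^2 * 24 h)
Step 3: WVTR = 25.3 / 0.0768 = 329.4 g/m^2/h

329.4 g/m^2/h


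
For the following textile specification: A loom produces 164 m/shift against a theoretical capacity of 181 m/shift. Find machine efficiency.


Formula: Efficiency% = (Actual output / Theoretical output) * 100
Efficiency% = (164 / 181) * 100
Efficiency% = 0.906077 * 100 = 90.6077% ≈ 90.6%

90.6%


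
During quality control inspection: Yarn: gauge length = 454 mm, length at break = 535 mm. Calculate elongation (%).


Formula: Elongation (%) = ((L_break - L0) / L0) * 100
Step 1: Extension = 535 - 454 = 81 mm
Step 2: Elongation = (81 / 454) * 100
Step 3: Elongation = 0.178414 * 100 = 17.8414% ≈ 17.8%

17.8%


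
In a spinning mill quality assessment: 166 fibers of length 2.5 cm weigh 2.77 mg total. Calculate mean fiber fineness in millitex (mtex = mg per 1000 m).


Formula: fineness (mtex) = mass (mg) / total length (km) = (mass_mg / total_length_m) * 1000
Step 1: Convert fiber length: 2.5 cm = 0.025 m
Step 2: Total fiber length = 166 * 0.025 = 4.15 m
Step 3: Linear density = 2.77 mg / 4.15 m = 0.6675 mg/m
Step 4: fineness = 0.6675 * 1000 = 667.5 mtex

667.5 mtex


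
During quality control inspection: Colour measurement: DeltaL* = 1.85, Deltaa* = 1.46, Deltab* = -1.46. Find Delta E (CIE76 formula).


Formula: Delta E = sqrt(dL*^2 + da*^2 + db*^2)
Step 1: dL*^2 = 1.85^2 = 3.4225
Step 2: da*^2 = 1.46^2 = 2.1316
Step 3: db*^2 = (-1.46)^2 = 2.1316
Step 4: Sum = 3.4225 + 2.1316 + 2.1316 = 7.6857
Step 5: Delta E = sqrt(7.6857) = 2.77

2.77 Delta E


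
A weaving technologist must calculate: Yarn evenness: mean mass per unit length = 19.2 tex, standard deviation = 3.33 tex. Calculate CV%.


Formula: CV% = (standard deviation / mean) * 100
Step 1: Ratio = 3.33 / 19.2 = 0.173438
Step 2: CV% = 0.173438 * 100 = 17.3438% ≈ 17.3%

17.3%


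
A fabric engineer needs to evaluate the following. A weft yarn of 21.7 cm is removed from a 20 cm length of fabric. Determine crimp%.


Formula: Crimp% = ((L_yarn - L_fabric) / L_fabric) * 100
Step 1: Extension = 21.7 - 20 = 1.7 cm
Step 2: Crimp% = (1.7 / 20) * 100
Step 3: Crimp% = 0.085 * 100 = 8.5%

8.5%


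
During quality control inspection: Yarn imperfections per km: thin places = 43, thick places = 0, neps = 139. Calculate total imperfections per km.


Formula: Total = thin places + thick places + neps
Total = 43 + 0 + 139
Total = 182 imperfections/km

182 imperfections/km


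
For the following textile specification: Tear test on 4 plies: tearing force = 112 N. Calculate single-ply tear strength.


Formula: Per-ply strength = Total force / Number of plies
Per-ply = 112 N / 4
Per-ply = 28 N

28 N


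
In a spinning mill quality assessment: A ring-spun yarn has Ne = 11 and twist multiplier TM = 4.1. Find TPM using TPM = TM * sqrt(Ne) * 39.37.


Formula: TPM = TM * sqrt(Ne) * 39.37
Step 1: sqrt(Ne) = sqrt(11) = 3.3166
Step 2: TM * sqrt(Ne) = 4.1 * 3.3166 = 13.5981
Step 3: TPM = 13.5981 * 39.37 = 535 twists/m

535 twists/m


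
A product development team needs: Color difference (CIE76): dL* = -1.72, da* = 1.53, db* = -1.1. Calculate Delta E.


Formula: Delta E = sqrt(dL*^2 + da*^2 + db*^2)
Step 1: dL*^2 = (-1.72)^2 = 2.9584
Step 2: da*^2 = 1.53^2 = 2.3409
Step 3: db*^2 = (-1.1)^2 = 1.21
Step 4: Sum = 2.9584 + 2.3409 + 1.21 = 6.5093
Step 5: Delta E = sqrt(6.5093) = 2.55

2.55 Delta E


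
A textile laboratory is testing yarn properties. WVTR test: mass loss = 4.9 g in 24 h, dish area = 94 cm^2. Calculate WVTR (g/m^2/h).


Formula: WVTR = mass_loss / (area * time)
Step 1: Convert area: 94 cm^2 = 0.0094 m^2
Step 2: WVTR = 4.9 g / (0.0094 m^2 * 24 h)
Step 3: WVTR = 4.9 / 0.2256 = 21.7 g/m^2/h

21.7 g/m^2/h


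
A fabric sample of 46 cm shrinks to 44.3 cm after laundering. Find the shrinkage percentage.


Formula: Shrinkage% = ((L_before - L_after) / L_before) * 100
Step 1: Shrinkage = 46 - 44.3 = 1.7 cm
Step 2: Shrinkage% = (1.7 / 46) * 100
Step 3: Shrinkage% = 0.036957 * 100 = 3.6957% ≈ 3.7%

3.7%


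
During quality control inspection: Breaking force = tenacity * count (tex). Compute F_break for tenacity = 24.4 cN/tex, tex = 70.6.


Formula: Breaking force = Tenacity * Linear density
F = 24.4 cN/tex * 70.6 tex
F = 1722.64 cN

1722.64 cN


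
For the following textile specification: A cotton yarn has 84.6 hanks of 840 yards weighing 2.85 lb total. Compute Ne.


Formula: Ne = hanks / mass_lb
Substituting: Ne = 84.6 / 2.85
Ne = 29.7

29.7 Ne


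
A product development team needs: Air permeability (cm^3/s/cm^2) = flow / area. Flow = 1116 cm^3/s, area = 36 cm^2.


Formula: Air Permeability = Airflow / Test Area
AP = 1116 cm^3/s / 36 cm^2
AP = 31.0 cm^3/s/cm^2

31.0 cm^3/s/cm^2


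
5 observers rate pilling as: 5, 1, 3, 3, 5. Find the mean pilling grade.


Formula: Mean = sum / count
Sum = 5 + 1 + 3 + 3 + 5 = 17
Mean = 17 / 5 = 3.4

3.4


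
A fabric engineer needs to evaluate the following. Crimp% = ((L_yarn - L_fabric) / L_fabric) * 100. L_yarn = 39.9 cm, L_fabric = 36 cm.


Formula: Crimp% = ((L_yarn - L_fabric) / L_fabric) * 100
Step 1: Extension = 39.9 - 36 = 3.9 cm
Step 2: Crimp% = (3.9 / 36) * 100
Step 3: Crimp% = 0.108333 * 100 = 10.8333% ≈ 10.8%

10.8%


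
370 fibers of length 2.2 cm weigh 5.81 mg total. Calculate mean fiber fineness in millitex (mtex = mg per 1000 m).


Formula: fineness (mtex) = mass (mg) / total length (km) = (mass_mg / total_length_m) * 1000
Step 1: Convert fiber length: 2.2 cm = 0.022 m
Step 2: Total fiber length = 370 * 0.022 = 8.14 m
Step 3: Linear density = 5.81 mg / 8.14 m = 0.7138 mg/m
Step 4: fineness = 0.7138 * 1000 = 713.8 mtex

713.8 mtex


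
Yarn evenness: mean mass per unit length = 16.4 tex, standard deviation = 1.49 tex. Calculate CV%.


Formula: CV% = (standard deviation / mean) * 100
Step 1: Ratio = 1.49 / 16.4 = 0.090854
Step 2: CV% = 0.090854 * 100 = 9.0854% ≈ 9.1%

9.1%


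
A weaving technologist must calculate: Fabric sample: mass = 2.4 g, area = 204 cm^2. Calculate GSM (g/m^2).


Formula: GSM = mass_g / area_m2
Step 1: Convert area: 204 cm^2 = 204 / 10000 = 0.0204 m^2
Step 2: GSM = 2.4 g / 0.0204 m^2 = 117.6 g/m^2

117.6 g/m^2


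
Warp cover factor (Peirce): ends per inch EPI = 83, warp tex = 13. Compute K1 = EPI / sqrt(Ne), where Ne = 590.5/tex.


Formula: K1 = EPI / sqrt(Ne), with Ne = 590.5 / tex_warp
Step 1: Ne = 590.5 / 13 = 45.423
Step 2: sqrt(Ne) = sqrt(45.423) = 6.7397
Step 3: K1 = 83 / 6.7397 = 12.3

12.3


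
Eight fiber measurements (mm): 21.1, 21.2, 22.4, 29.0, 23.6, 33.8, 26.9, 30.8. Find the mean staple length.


Formula: Mean = sum of lengths / count
Sum = 21.1 + 21.2 + 22.4 + 29.0 + 23.6 + 33.8 + 26.9 + 30.8
Sum = 208.8 mm
Mean = 208.8 / 8 = 26.10 mm

26.10 mm


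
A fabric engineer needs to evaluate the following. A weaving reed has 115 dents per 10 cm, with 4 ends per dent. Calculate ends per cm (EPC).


Formula: EPC = (dents per 10 cm * ends per dent) / 10
Step 1: Total ends per 10 cm = 115 * 4 = 460
Step 2: EPC = 460 / 10 = 46.0 ends/cm

46.0 ends/cm


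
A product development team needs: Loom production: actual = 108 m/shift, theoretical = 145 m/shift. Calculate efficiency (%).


Formula: Efficiency% = (Actual output / Theoretical output) * 100
Efficiency% = (108 / 145) * 100
Efficiency% = 0.744828 * 100 = 74.4828% ≈ 74.5%

74.5%


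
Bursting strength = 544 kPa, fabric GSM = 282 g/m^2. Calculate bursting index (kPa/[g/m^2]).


Formula: Bursting Index = Bursting Strength / Fabric GSM
BI = 544 kPa / 282 g/m^2
BI = 1.929 kPa/(g/m^2)

1.929 kPa/(g/m^2)


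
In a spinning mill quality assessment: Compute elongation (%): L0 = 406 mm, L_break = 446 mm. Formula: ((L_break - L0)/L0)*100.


Formula: Elongation (%) = ((L_break - L0) / L0) * 100
Step 1: Extension = 446 - 406 = 40 mm
Step 2: Elongation = (40 / 406) * 100
Step 3: Elongation = 0.098522 * 100 = 9.8522% ≈ 9.9%

9.9%


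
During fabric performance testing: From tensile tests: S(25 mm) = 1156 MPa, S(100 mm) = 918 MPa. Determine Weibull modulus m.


Formula: m = ln(L1/L2) / ln(S2/S1)
Step 1: ln(L1/L2) = ln(25/100) = -1.38629
Step 2: S2/S1 = 918/1156 = 0.79412
Step 3: ln(S2/S1) = ln(0.79412) = -0.23052
Step 4: m = -1.38629 / -0.23052 = 6.01

6.01 (Weibull m)


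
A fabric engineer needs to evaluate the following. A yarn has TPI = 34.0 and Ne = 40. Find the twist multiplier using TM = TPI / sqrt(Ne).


Formula: TM = TPI / sqrt(Ne)
Step 1: sqrt(Ne) = sqrt(40) = 6.3246
Step 2: TM = 34.0 / 6.3246 = 5.38

5.38 TM


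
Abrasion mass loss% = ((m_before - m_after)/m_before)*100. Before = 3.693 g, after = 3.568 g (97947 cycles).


Formula: Mass loss% = ((m_before - m_after) / m_before) * 100
Step 1: Mass loss = 3.693 - 3.568 = 0.125 g
Step 2: Ratio = 0.125 / 3.693 = 0.0338478
Step 3: Mass loss% = 0.0338478 * 100 = 3.38478% ≈ 3.38%

3.38%


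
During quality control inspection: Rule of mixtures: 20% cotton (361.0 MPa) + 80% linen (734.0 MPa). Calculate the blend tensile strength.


Formula: Blend property = (fraction_A * property_A) + (fraction_B * property_B)
Step 1: Contribution A = 20/100 * 361.0 MPa = 72.2 MPa
Step 2: Contribution B = 80/100 * 734.0 MPa = 587.2 MPa
Step 3: Blend tensile strength = 72.2 + 587.2 = 659.4 MPa

659.4 MPa


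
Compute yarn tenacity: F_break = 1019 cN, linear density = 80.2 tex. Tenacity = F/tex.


Formula: Tenacity = Breaking force / Linear density
Tenacity = 1019 cN / 80.2 tex
Tenacity = 12.71 cN/tex

12.71 cN/tex


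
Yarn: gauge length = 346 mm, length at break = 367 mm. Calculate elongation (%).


Formula: Elongation (%) = ((L_break - L0) / L0) * 100
Step 1: Extension = 367 - 346 = 21 mm
Step 2: Elongation = (21 / 346) * 100
Step 3: Elongation = 0.060694 * 100 = 6.0694% ≈ 6.1%

6.1%


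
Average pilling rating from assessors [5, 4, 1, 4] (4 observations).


Formula: Mean = sum / count
Sum = 5 + 4 + 1 + 4 = 14
Mean = 14 / 4 = 3.5

3.5


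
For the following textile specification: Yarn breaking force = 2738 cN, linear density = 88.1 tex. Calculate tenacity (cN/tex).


Formula: Tenacity = Breaking force / Linear density
Tenacity = 2738 cN / 88.1 tex
Tenacity = 31.08 cN/tex

31.08 cN/tex


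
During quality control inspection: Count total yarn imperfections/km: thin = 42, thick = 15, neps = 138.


Formula: Total = thin places + thick places + neps
Total = 42 + 15 + 138
Total = 195 imperfections/km

195 imperfections/km


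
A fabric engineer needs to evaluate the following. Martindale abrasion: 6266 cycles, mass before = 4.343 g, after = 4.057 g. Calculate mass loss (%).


Formula: Mass loss% = ((m_before - m_after) / m_before) * 100
Step 1: Mass loss = 4.343 - 4.057 = 0.286 g
Step 2: Ratio = 0.286 / 4.343 = 0.0658531
Step 3: Mass loss% = 0.0658531 * 100 = 6.58531% ≈ 6.59%

6.59%


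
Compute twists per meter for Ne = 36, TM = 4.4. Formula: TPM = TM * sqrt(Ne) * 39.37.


Formula: TPM = TM * sqrt(Ne) * 39.37
Step 1: sqrt(Ne) = sqrt(36) = 6
Step 2: TM * sqrt(Ne) = 4.4 * 6 = 26.4
Step 3: TPM = 26.4 * 39.37 = 1039 twists/m

1039 twists/m


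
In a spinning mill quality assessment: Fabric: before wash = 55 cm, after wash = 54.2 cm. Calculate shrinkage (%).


Formula: Shrinkage% = ((L_before - L_after) / L_before) * 100
Step 1: Shrinkage = 55 - 54.2 = 0.8 cm
Step 2: Shrinkage% = (0.8 / 55) * 100
Step 3: Shrinkage% = 0.014545 * 100 = 1.4545% ≈ 1.5%

1.5%


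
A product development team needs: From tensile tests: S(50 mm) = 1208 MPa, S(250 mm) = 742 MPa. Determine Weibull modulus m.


Formula: m = ln(L1/L2) / ln(S2/S1)
Step 1: ln(L1/L2) = ln(50/250) = -1.60944
Step 2: S2/S1 = 742/1208 = 0.61424
Step 3: ln(S2/S1) = ln(0.61424) = -0.48737
Step 4: m = -1.60944 / -0.48737 = 3.30

3.30 (Weibull m)


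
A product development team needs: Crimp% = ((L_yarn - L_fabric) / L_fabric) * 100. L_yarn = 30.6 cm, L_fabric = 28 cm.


Formula: Crimp% = ((L_yarn - L_fabric) / L_fabric) * 100
Step 1: Extension = 30.6 - 28 = 2.6 cm
Step 2: Crimp% = (2.6 / 28) * 100
Step 3: Crimp% = 0.092857 * 100 = 9.2857% ≈ 9.3%

9.3%


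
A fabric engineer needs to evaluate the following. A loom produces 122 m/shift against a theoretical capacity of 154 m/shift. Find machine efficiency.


Formula: Efficiency% = (Actual output / Theoretical output) * 100
Efficiency% = (122 / 154) * 100
Efficiency% = 0.792208 * 100 = 79.2208% ≈ 79.2%

79.2%


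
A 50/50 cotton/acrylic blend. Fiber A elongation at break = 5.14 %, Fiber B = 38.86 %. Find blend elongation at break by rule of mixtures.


Formula: Blend property = (fraction_A * property_A) + (fraction_B * property_B)
Step 1: Contribution A = 50/100 * 5.14 % = 2.57 %
Step 2: Contribution B = 50/100 * 38.86 % = 19.43 %
Step 3: Blend elongation at break = 2.57 + 19.43 = 22.0 %

22.0 %


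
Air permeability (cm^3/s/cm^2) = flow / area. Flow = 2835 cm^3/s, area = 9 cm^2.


Formula: Air Permeability = Airflow / Test Area
AP = 2835 cm^3/s / 9 cm^2
AP = 315.0 cm^3/s/cm^2

315.0 cm^3/s/cm^2


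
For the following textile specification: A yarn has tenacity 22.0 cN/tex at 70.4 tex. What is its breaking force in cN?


Formula: Breaking force = Tenacity * Linear density
F = 22.0 cN/tex * 70.4 tex
F = 1548.80 cN

1548.80 cN


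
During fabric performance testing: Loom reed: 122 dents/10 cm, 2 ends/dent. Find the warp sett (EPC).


Formula: EPC = (dents per 10 cm * ends per dent) / 10
Step 1: Total ends per 10 cm = 122 * 2 = 244
Step 2: EPC = 244 / 10 = 24.4 ends/cm

24.4 ends/cm


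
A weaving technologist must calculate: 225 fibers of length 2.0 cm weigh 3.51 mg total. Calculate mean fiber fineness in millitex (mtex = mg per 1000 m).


Formula: fineness (mtex) = mass (mg) / total length (km) = (mass_mg / total_length_m) * 1000
Step 1: Convert fiber length: 2.0 cm = 0.02 m
Step 2: Total fiber length = 225 * 0.02 = 4.5 m
Step 3: Linear density = 3.51 mg / 4.5 m = 0.7800 mg/m
Step 4: fineness = 0.7800 * 1000 = 780.0 mtex

780.0 mtex


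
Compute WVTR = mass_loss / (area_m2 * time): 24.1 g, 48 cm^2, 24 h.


Formula: WVTR = mass_loss / (area * time)
Step 1: Convert area: 48 cm^2 = 0.0048 m^2
Step 2: WVTR = 24.1 g / (0.0048 m^2 * 24 h)
Step 3: WVTR = 24.1 / 0.1152 = 209.2 g/m^2/h

209.2 g/m^2/h


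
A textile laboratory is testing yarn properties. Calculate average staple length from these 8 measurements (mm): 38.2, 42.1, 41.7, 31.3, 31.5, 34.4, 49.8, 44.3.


Formula: Mean = sum of lengths / count
Sum = 38.2 + 42.1 + 41.7 + 31.3 + 31.5 + 34.4 + 49.8 + 44.3
Sum = 313.3 mm
Mean = 313.3 / 8 = 39.16 mm

39.16 mm


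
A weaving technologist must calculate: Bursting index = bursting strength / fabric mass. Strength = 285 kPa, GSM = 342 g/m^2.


Formula: Bursting Index = Bursting Strength / Fabric GSM
BI = 285 kPa / 342 g/m^2
BI = 0.833 kPa/(g/m^2)

0.833 kPa/(g/m^2)


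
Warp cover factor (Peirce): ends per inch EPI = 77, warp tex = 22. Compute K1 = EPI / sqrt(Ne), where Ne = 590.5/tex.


Formula: K1 = EPI / sqrt(Ne), with Ne = 590.5 / tex_warp
Step 1: Ne = 590.5 / 22 = 26.841
Step 2: sqrt(Ne) = sqrt(26.841) = 5.1808
Step 3: K1 = 77 / 5.1808 = 14.9

14.9


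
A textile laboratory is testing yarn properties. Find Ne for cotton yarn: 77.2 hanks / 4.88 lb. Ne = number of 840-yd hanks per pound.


Formula: Ne = hanks / mass_lb
Substituting: Ne = 77.2 / 4.88
Ne = 15.8

15.8 Ne


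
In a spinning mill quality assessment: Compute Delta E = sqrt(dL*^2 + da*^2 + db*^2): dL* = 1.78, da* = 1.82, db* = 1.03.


Formula: Delta E = sqrt(dL*^2 + da*^2 + db*^2)
Step 1: dL*^2 = 1.78^2 = 3.1684
Step 2: da*^2 = 1.82^2 = 3.3124
Step 3: db*^2 = 1.03^2 = 1.0609
Step 4: Sum = 3.1684 + 3.3124 + 1.0609 = 7.5417
Step 5: Delta E = sqrt(7.5417) = 2.75

2.75 Delta E


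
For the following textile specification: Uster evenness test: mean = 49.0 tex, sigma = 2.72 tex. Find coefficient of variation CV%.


Formula: CV% = (standard deviation / mean) * 100
Step 1: Ratio = 2.72 / 49.0 = 0.05551
Step 2: CV% = 0.05551 * 100 = 5.551% ≈ 5.6%

5.6%


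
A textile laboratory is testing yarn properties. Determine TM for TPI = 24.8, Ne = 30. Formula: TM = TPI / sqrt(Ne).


Formula: TM = TPI / sqrt(Ne)
Step 1: sqrt(Ne) = sqrt(30) = 5.4772
Step 2: TM = 24.8 / 5.4772 = 4.53

4.53 TM


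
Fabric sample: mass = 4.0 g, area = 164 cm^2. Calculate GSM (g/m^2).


Formula: GSM = mass_g / area_m2
Step 1: Convert area: 164 cm^2 = 164 / 10000 = 0.0164 m^2
Step 2: GSM = 4.0 g / 0.0164 m^2 = 243.9 g/m^2

243.9 g/m^2


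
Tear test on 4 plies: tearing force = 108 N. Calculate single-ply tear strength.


Formula: Per-ply strength = Total force / Number of plies
Per-ply = 108 N / 4
Per-ply = 27 N

27 N


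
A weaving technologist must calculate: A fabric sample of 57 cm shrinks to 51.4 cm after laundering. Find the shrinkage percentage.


Formula: Shrinkage% = ((L_before - L_after) / L_before) * 100
Step 1: Shrinkage = 57 - 51.4 = 5.6 cm
Step 2: Shrinkage% = (5.6 / 57) * 100
Step 3: Shrinkage% = 0.098246 * 100 = 9.8246% ≈ 9.8%

9.8%


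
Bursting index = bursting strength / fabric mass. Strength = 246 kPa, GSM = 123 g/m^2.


Formula: Bursting Index = Bursting Strength / Fabric GSM
BI = 246 kPa / 123 g/m^2
BI = 2.000 kPa/(g/m^2)

2.000 kPa/(g/m^2)


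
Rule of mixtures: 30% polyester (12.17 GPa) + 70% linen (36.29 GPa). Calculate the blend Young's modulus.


Formula: Blend property = (fraction_A * property_A) + (fraction_B * property_B)
Step 1: Contribution A = 30/100 * 12.17 GPa = 3.651 GPa
Step 2: Contribution B = 70/100 * 36.29 GPa = 25.403 GPa
Step 3: Blend Young's modulus = 3.651 + 25.403 = 29.054 GPa

29.054 GPa


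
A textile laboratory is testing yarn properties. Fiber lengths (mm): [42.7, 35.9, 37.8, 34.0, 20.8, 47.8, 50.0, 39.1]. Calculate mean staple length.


Formula: Mean = sum of lengths / count
Sum = 42.7 + 35.9 + 37.8 + 34.0 + 20.8 + 47.8 + 50.0 + 39.1
Sum = 308.1 mm
Mean = 308.1 / 8 = 38.51 mm

38.51 mm


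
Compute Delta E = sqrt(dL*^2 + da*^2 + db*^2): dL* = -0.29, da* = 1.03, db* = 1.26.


Formula: Delta E = sqrt(dL*^2 + da*^2 + db*^2)
Step 1: dL*^2 = (-0.29)^2 = 0.0841
Step 2: da*^2 = 1.03^2 = 1.0609
Step 3: db*^2 = 1.26^2 = 1.5876
Step 4: Sum = 0.0841 + 1.0609 + 1.5876 = 2.7326
Step 5: Delta E = sqrt(2.7326) = 1.65

1.65 Delta E


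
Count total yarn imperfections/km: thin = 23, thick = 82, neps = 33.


Formula: Total = thin places + thick places + neps
Total = 23 + 82 + 33
Total = 138 imperfections/km

138 imperfections/km


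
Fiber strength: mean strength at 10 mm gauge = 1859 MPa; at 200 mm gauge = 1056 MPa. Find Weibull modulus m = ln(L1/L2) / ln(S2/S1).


Formula: m = ln(L1/L2) / ln(S2/S1)
Step 1: ln(L1/L2) = ln(10/200) = -2.99573
Step 2: S2/S1 = 1056/1859 = 0.56805
Step 3: ln(S2/S1) = ln(0.56805) = -0.56555
Step 4: m = -2.99573 / -0.56555 = 5.30

5.30 (Weibull m)


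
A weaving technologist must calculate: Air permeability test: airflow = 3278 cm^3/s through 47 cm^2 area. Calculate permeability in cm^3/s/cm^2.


Formula: Air Permeability = Airflow / Test Area
AP = 3278 cm^3/s / 47 cm^2
AP = 69.7 cm^3/s/cm^2

69.7 cm^3/s/cm^2


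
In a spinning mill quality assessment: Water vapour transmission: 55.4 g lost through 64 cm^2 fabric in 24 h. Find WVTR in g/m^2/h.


Formula: WVTR = mass_loss / (area * time)
Step 1: Convert area: 64 cm^2 = 0.0064 m^2
Step 2: WVTR = 55.4 g / (0.0064 m^2 * 24 h)
Step 3: WVTR = 55.4 / 0.1536 = 360.7 g/m^2/h

360.7 g/m^2/h


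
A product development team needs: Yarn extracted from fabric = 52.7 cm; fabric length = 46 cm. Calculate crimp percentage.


Formula: Crimp% = ((L_yarn - L_fabric) / L_fabric) * 100
Step 1: Extension = 52.7 - 46 = 6.7 cm
Step 2: Crimp% = (6.7 / 46) * 100
Step 3: Crimp% = 0.145652 * 100 = 14.5652% ≈ 14.6%

14.6%


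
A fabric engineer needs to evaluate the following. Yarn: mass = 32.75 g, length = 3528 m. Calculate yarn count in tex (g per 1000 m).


Formula: Tex = (mass_g / length_m) * 1000
Substituting: Tex = (32.75 / 3528) * 1000
Intermediate: 32.75 / 3528 = 0.00928288 g/m
Tex = 0.00928288 * 1000 = 9.28 tex

9.28 tex


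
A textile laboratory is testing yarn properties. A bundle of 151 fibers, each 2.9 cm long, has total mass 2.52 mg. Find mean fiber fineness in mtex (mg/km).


Formula: fineness (mtex) = mass (mg) / total length (km) = (mass_mg / total_length_m) * 1000
Step 1: Convert fiber length: 2.9 cm = 0.029 m
Step 2: Total fiber length = 151 * 0.029 = 4.379 m
Step 3: Linear density = 2.52 mg / 4.379 m = 0.5755 mg/m
Step 4: fineness = 0.5755 * 1000 = 575.5 mtex

575.5 mtex


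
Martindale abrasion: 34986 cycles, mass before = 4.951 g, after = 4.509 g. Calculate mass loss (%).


Formula: Mass loss% = ((m_before - m_after) / m_before) * 100
Step 1: Mass loss = 4.951 - 4.509 = 0.442 g
Step 2: Ratio = 0.442 / 4.951 = 0.0892749
Step 3: Mass loss% = 0.0892749 * 100 = 8.92749% ≈ 8.93%

8.93%


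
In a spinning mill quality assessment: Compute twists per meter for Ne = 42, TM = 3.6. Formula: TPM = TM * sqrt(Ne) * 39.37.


Formula: TPM = TM * sqrt(Ne) * 39.37
Step 1: sqrt(Ne) = sqrt(42) = 6.4807
Step 2: TM * sqrt(Ne) = 3.6 * 6.4807 = 23.3305
Step 3: TPM = 23.3305 * 39.37 = 919 twists/m

919 twists/m


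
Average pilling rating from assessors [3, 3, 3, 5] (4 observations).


Formula: Mean = sum / count
Sum = 3 + 3 + 3 + 5 = 14
Mean = 14 / 4 = 3.5

3.5


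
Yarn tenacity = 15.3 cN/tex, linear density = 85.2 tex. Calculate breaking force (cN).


Formula: Breaking force = Tenacity * Linear density
F = 15.3 cN/tex * 85.2 tex
F = 1303.56 cN

1303.56 cN


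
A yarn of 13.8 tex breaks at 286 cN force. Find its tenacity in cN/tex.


Formula: Tenacity = Breaking force / Linear density
Tenacity = 286 cN / 13.8 tex
Tenacity = 20.72 cN/tex

20.72 cN/tex


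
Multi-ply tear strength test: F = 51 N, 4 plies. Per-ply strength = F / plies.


Formula: Per-ply strength = Total force / Number of plies
Per-ply = 51 N / 4
Per-ply = 12.75 N

12.75 N


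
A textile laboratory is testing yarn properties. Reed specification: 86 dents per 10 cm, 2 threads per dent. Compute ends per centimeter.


Formula: EPC = (dents per 10 cm * ends per dent) / 10
Step 1: Total ends per 10 cm = 86 * 2 = 172
Step 2: EPC = 172 / 10 = 17.2 ends/cm

17.2 ends/cm


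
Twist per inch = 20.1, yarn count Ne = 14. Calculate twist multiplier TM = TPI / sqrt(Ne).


Formula: TM = TPI / sqrt(Ne)
Step 1: sqrt(Ne) = sqrt(14) = 3.7417
Step 2: TM = 20.1 / 3.7417 = 5.37

5.37 TM


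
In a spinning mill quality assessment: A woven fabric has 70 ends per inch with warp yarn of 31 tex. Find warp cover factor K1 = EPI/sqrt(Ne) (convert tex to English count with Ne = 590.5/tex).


Formula: K1 = EPI / sqrt(Ne), with Ne = 590.5 / tex_warp
Step 1: Ne = 590.5 / 31 = 19.048
Step 2: sqrt(Ne) = sqrt(19.048) = 4.3644
Step 3: K1 = 70 / 4.3644 = 16.0

16.0


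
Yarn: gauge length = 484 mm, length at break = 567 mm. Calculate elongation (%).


Formula: Elongation (%) = ((L_break - L0) / L0) * 100
Step 1: Extension = 567 - 484 = 83 mm
Step 2: Elongation = (83 / 484) * 100
Step 3: Elongation = 0.171488 * 100 = 17.1488% ≈ 17.1%

17.1%


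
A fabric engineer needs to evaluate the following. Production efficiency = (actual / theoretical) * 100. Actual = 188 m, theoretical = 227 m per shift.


Formula: Efficiency% = (Actual output / Theoretical output) * 100
Efficiency% = (188 / 227) * 100
Efficiency% = 0.828194 * 100 = 82.8194% ≈ 82.8%

82.8%


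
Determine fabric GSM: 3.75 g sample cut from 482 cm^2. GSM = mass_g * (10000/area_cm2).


Formula: GSM = mass_g / area_m2
Step 1: Convert area: 482 cm^2 = 482 / 10000 = 0.0482 m^2
Step 2: GSM = 3.75 g / 0.0482 m^2 = 77.8 g/m^2

77.8 g/m^2


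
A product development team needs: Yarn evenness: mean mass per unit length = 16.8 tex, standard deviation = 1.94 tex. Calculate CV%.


Formula: CV% = (standard deviation / mean) * 100
Step 1: Ratio = 1.94 / 16.8 = 0.115476
Step 2: CV% = 0.115476 * 100 = 11.5476% ≈ 11.5%

11.5%


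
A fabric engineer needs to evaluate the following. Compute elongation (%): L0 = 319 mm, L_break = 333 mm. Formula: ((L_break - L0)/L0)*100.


Formula: Elongation (%) = ((L_break - L0) / L0) * 100
Step 1: Extension = 333 - 319 = 14 mm
Step 2: Elongation = (14 / 319) * 100
Step 3: Elongation = 0.043887 * 100 = 4.3887% ≈ 4.4%

4.4%


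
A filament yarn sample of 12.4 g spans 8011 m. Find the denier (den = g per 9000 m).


Formula: den = (mass_g / length_m) * 9000
Substituting: den = (12.4 / 8011) * 9000
Intermediate: 12.4 / 8011 = 0.00154787 g/m
den = 0.00154787 * 9000 = 13.9 denier

13.9 denier


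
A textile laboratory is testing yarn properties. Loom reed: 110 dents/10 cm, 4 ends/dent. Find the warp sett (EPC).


Formula: EPC = (dents per 10 cm * ends per dent) / 10
Step 1: Total ends per 10 cm = 110 * 4 = 440
Step 2: EPC = 440 / 10 = 44.0 ends/cm

44.0 ends/cm


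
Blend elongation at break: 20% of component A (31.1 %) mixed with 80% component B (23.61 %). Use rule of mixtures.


Formula: Blend property = (fraction_A * property_A) + (fraction_B * property_B)
Step 1: Contribution A = 20/100 * 31.1 % = 6.22 %
Step 2: Contribution B = 80/100 * 23.61 % = 18.888 %
Step 3: Blend elongation at break = 6.22 + 18.888 = 25.108 %

25.108 %
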